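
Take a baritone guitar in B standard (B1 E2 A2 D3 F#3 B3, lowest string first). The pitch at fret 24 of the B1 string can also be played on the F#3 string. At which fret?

5

Fret 24 on B1 is MIDI 35 + 24 = 59 (B3). On the F#3 string (open MIDI 54), that pitch is 59 − 54 = fret 5.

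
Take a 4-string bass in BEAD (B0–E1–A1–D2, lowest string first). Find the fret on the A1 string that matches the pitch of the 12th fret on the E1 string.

7

E1 at fret 12 is E1 + 12 semitones = E2.
The open A1 string is 5 semitones above the open E1, so the same pitch on the A1 string lies at fret 12 − 5 = 7.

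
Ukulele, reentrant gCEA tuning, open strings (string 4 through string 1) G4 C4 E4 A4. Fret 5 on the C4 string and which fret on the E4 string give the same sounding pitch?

C4 at fret 5 is C4 + 5 semitones = F4.
The open E4 string is 4 semitones above the open C4, so the same pitch on the E4 string lies at fret 5 − 4 = 1.

1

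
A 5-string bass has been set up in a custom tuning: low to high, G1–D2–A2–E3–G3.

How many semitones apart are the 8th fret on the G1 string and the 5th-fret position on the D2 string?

G1 at fret 8 → Eb2 (MIDI 39); D2 at fret 5 → G2 (MIDI 43).
39 − 43 = -4, so the two pitches are 4 semitones apart, with G2 the higher.

4 semitones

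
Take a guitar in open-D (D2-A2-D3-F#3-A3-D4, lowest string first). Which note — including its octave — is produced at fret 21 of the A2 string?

F#4

A2 is MIDI 45. Adding 21 gives 66, which is F#4.
(Equivalently spelled Gb4.)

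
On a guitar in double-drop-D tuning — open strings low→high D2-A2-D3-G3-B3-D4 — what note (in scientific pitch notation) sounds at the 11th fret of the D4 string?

The open D4 string plus 11 semitones: D–D#–E–F–…–B–C–C#.
The walk passes from B into C once, so the octave number goes from 4 to 5.

C#5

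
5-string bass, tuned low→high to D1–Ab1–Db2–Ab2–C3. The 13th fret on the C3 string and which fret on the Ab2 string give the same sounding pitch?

17

Fret 13 on C3 is MIDI 48 + 13 = 61 (Db4). On the Ab2 string (open MIDI 44), that pitch is 61 − 44 = fret 17.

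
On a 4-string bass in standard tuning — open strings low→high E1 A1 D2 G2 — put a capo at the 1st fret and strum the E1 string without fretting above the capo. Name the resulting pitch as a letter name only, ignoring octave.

F

The capo raises the open E1 by 1 semitone to F1; fretting 0 more gives E1 + 1 + 0 = E1 + 1 semitone, landing on F.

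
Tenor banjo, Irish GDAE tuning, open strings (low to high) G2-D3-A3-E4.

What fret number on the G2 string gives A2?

A2 is 2 semitones above the open G2 (G–G#–A), so it sits at fret 2.

2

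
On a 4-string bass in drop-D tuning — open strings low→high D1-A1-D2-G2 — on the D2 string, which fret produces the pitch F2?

F2 is 3 semitones above the open D2 (D–D#–E–F), so it sits at fret 3.

3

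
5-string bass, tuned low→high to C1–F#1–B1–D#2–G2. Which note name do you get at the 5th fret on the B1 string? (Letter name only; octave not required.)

E

Each fret is one semitone, so B1 + 5 = E.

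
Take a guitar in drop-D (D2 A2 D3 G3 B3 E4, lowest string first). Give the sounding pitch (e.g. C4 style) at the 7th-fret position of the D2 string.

Each fret is one semitone, so D2 + 7 = A2.

A2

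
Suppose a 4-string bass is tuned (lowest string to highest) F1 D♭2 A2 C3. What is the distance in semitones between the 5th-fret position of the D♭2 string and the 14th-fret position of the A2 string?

D♭2 at fret 5 → G♭2 (MIDI 42); A2 at fret 14 → B3 (MIDI 59).
42 − 59 = -17, so the two pitches are 17 semitones apart, with B3 the higher.

17 semitones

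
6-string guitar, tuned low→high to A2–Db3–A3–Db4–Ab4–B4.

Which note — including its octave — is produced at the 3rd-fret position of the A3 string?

C4

A3 is MIDI 57. Adding 3 gives 60, which is C4.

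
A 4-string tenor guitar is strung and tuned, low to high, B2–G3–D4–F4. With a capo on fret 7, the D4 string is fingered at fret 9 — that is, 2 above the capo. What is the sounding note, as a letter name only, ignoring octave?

The capo raises the open D4 by 7 semitones to A4; fretting 2 more gives D4 + 7 + 2 = D4 + 9 semitones, landing on B.

B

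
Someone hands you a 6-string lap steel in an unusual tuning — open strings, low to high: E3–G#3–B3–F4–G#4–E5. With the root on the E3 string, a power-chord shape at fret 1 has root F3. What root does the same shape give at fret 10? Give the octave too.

D4

Moving from fret 1 to fret 10 shifts the root by 9 semitones.
F3 up 9 semitones is D4.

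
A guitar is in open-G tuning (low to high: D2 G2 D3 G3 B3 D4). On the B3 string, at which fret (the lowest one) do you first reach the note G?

From B3, count semitones up the chromatic scale until reaching G: B–C–C#–D–D#–E–F–F#–G — 8 steps.

8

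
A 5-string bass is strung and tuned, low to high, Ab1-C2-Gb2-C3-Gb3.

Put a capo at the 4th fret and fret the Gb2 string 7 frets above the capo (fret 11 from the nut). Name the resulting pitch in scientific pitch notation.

The capo raises the open Gb2 by 4 semitones to Bb2; fretting 7 more gives Gb2 + 4 + 7 = Gb2 + 11 semitones = F3.

F3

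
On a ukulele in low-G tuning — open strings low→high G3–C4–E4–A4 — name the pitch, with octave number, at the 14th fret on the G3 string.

G3 is MIDI 55. Adding 14 gives 69, which is A4.

A4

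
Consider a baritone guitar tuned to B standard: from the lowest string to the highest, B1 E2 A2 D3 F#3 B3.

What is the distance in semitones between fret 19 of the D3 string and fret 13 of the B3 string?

3 semitones

D3 at fret 19 → A4 (MIDI 69); B3 at fret 13 → C5 (MIDI 72).
69 − 72 = -3, so the two pitches are 3 semitones apart, with C5 the higher.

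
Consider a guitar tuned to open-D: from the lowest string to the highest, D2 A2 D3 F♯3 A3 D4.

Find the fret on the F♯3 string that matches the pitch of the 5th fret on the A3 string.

8

A3 at fret 5 is A3 + 5 semitones = D4.
The open F♯3 string is 3 semitones below the open A3, so the same pitch on the F♯3 string lies at fret 5 + 3 = 8.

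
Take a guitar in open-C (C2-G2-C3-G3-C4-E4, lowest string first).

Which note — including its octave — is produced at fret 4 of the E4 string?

G#4

Each fret is one semitone, so E4 + 4 = G#4.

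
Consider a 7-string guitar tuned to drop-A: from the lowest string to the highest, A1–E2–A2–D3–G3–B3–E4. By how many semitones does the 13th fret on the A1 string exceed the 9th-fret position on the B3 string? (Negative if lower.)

A1 at fret 13 → A#2 (MIDI 46); B3 at fret 9 → G#4 (MIDI 68).
46 − 68 = -22, so the two pitches are 22 semitones apart.

-22 semitones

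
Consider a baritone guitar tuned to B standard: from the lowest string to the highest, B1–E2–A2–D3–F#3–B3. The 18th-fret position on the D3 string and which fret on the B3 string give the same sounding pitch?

D3 at fret 18 is D3 + 18 semitones = G#4.
The open B3 string is 9 semitones above the open D3, so the same pitch on the B3 string lies at fret 18 − 9 = 9.

9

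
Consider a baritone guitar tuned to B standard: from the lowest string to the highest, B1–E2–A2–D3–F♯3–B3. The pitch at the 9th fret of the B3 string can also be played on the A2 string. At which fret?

23

B3 at fret 9 is B3 + 9 semitones = G♯4.
The open A2 string is 14 semitones below the open B3, so the same pitch on the A2 string lies at fret 9 + 14 = 23.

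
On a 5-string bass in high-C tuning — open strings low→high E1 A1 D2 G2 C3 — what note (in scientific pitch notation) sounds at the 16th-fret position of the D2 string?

F#3

The open D2 string plus 16 semitones: D–D#–E–F–…–E–F–F#.
The walk passes from B into C once, so the octave number goes from 2 to 3.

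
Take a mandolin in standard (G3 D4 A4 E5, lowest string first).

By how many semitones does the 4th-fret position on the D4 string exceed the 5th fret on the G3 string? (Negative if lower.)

D4 at fret 4 → F#4 (MIDI 66); G3 at fret 5 → C4 (MIDI 60).
66 − 60 = 6, so the two pitches are 6 semitones apart.

6 semitones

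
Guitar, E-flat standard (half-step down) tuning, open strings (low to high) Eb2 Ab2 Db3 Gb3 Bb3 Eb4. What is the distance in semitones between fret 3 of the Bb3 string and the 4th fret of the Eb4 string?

6 semitones

Bb3 at fret 3 → Db4 (MIDI 61); Eb4 at fret 4 → G4 (MIDI 67).
61 − 67 = -6, so the two pitches are 6 semitones apart, with G4 the higher.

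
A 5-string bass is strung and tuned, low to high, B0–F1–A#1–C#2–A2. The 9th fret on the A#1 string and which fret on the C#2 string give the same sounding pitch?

A#1 at fret 9 is A#1 + 9 semitones = G2.
The open C#2 string is 3 semitones above the open A#1, so the same pitch on the C#2 string lies at fret 9 − 3 = 6.

6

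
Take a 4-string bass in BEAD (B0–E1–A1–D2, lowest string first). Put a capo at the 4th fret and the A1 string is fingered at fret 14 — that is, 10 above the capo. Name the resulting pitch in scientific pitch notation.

The capo raises the open A1 by 4 semitones to C#2; fretting 10 more gives A1 + 4 + 10 = A1 + 14 semitones = B2.

B2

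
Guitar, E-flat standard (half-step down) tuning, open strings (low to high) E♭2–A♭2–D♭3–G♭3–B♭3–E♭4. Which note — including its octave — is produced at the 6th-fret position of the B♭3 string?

Each fret is one semitone, so B♭3 + 6 = E4.

E4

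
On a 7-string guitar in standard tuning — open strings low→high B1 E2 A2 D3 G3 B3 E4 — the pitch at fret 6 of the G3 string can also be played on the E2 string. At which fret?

G3 at fret 6 is G3 + 6 semitones = C#4.
The open E2 string is 15 semitones below the open G3, so the same pitch on the E2 string lies at fret 6 + 15 = 21.

21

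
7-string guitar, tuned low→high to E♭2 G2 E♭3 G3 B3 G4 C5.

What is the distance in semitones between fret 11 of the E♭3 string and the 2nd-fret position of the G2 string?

17 semitones

E♭3 at fret 11 → D4 (MIDI 62); G2 at fret 2 → A2 (MIDI 45).
62 − 45 = 17, so the two pitches are 17 semitones apart, with D4 the higher.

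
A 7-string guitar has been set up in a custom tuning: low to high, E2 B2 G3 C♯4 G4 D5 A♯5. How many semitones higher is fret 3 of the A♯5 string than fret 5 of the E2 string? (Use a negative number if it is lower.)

40 semitones

A♯5 at fret 3 → C♯6 (MIDI 85); E2 at fret 5 → A2 (MIDI 45).
85 − 45 = 40, so the two pitches are 40 semitones apart.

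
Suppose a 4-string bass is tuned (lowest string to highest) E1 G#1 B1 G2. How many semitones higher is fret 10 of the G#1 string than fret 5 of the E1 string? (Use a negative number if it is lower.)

9 semitones

G#1 at fret 10 → F#2 (MIDI 42); E1 at fret 5 → A1 (MIDI 33).
42 − 33 = 9, so the two pitches are 9 semitones apart.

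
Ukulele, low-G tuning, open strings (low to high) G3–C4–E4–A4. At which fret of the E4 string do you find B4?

B4 is 7 semitones above the open E4 (E–F–F#–G–G#–A–A#–B), so it sits at fret 7.

7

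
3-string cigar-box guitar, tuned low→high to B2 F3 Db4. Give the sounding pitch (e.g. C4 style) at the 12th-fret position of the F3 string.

F4

The open F3 string plus 12 semitones: F–Gb–G–Ab–…–Eb–E–F.
The walk passes from B into C once, so the octave number goes from 3 to 4.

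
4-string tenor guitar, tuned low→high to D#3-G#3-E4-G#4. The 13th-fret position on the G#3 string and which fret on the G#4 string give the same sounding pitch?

Fret 13 on G#3 is MIDI 56 + 13 = 69 (A4). On the G#4 string (open MIDI 68), that pitch is 69 − 68 = fret 1.

1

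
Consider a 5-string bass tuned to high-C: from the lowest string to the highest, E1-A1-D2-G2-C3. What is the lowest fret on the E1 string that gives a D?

10

From E1, count semitones up the chromatic scale until reaching D: E–F–F#–G–…–C–C#–D — 10 steps.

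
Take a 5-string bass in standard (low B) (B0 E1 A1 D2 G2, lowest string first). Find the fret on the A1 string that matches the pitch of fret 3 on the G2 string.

G2 at fret 3 is G2 + 3 semitones = A#2.
The open A1 string is 10 semitones below the open G2, so the same pitch on the A1 string lies at fret 3 + 10 = 13.

13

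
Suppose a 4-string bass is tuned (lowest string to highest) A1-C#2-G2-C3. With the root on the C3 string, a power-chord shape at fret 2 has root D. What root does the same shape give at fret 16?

E

Moving from fret 2 to fret 16 shifts the root by 14 semitones.
D up 14 semitones is E.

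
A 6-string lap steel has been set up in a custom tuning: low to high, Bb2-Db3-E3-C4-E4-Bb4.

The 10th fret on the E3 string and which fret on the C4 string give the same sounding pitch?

2

Fret 10 on E3 is MIDI 52 + 10 = 62 (D4). On the C4 string (open MIDI 60), that pitch is 62 − 60 = fret 2.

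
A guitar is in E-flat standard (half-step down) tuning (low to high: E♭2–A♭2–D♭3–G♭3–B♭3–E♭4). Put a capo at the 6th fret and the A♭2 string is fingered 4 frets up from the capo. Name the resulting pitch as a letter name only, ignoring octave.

G♭

The capo raises the open A♭2 by 6 semitones to D3; fretting 4 more gives A♭2 + 6 + 4 = A♭2 + 10 semitones, landing on G♭.
(Also written F♯.)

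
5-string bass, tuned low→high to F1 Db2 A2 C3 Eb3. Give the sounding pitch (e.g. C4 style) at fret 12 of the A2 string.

A3

Each fret is one semitone, so A2 + 12 = A3.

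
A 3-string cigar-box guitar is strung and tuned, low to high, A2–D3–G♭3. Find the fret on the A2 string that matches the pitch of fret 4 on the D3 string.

9

D3 at fret 4 is D3 + 4 semitones = G♭3.
The open A2 string is 5 semitones below the open D3, so the same pitch on the A2 string lies at fret 4 + 5 = 9.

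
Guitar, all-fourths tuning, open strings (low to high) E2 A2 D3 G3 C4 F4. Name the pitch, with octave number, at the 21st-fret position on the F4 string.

D6

F4 is MIDI 65. Adding 21 gives 86, which is D6.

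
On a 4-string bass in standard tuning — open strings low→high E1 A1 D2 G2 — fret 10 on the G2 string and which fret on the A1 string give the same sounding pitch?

20

G2 at fret 10 is G2 + 10 semitones = F3.
The open A1 string is 10 semitones below the open G2, so the same pitch on the A1 string lies at fret 10 + 10 = 20.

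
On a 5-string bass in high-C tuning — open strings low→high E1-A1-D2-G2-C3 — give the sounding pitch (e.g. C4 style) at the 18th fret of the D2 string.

Each fret is one semitone, so D2 + 18 = G#3.
(Equivalently spelled Ab3.)

G#3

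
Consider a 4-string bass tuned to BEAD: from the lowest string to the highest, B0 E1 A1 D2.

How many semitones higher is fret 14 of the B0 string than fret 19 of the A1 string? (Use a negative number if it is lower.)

-15 semitones

B0 at fret 14 → C#2 (MIDI 37); A1 at fret 19 → E3 (MIDI 52).
37 − 52 = -15, so the two pitches are 15 semitones apart.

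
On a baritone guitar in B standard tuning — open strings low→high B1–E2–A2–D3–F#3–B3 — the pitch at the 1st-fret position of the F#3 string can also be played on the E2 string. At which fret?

15

F#3 at fret 1 is F#3 + 1 semitone = G3.
The open E2 string is 14 semitones below the open F#3, so the same pitch on the E2 string lies at fret 1 + 14 = 15.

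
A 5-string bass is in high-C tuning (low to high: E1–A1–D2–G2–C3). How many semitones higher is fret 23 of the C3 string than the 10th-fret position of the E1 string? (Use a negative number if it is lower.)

33 semitones

C3 at fret 23 → B4 (MIDI 71); E1 at fret 10 → D2 (MIDI 38).
71 − 38 = 33, so the two pitches are 33 semitones apart.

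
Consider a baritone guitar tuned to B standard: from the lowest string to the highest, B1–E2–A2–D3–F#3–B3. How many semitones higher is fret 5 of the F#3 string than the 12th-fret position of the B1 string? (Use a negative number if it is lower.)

F#3 at fret 5 → B3 (MIDI 59); B1 at fret 12 → B2 (MIDI 47).
59 − 47 = 12, so the two pitches are 12 semitones apart.

12 semitones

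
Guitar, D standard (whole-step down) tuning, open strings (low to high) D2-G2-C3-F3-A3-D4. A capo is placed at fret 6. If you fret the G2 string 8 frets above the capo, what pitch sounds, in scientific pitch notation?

A3

The capo raises the open G2 by 6 semitones to C#3; fretting 8 more gives G2 + 6 + 8 = G2 + 14 semitones = A3.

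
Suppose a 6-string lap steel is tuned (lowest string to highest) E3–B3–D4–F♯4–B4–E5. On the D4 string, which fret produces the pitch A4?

A4 is 7 semitones above the open D4 (D–D#–E–F–F#–G–G#–A), so it sits at fret 7.

7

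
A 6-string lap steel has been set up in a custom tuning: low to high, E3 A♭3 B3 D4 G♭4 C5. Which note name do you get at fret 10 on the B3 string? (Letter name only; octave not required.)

Each fret is one semitone, so B3 + 10 = A.

A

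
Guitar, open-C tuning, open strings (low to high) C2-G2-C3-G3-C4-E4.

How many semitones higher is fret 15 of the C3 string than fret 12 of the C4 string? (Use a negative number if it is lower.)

C3 at fret 15 → D♯4 (MIDI 63); C4 at fret 12 → C5 (MIDI 72).
63 − 72 = -9, so the two pitches are 9 semitones apart.

-9 semitones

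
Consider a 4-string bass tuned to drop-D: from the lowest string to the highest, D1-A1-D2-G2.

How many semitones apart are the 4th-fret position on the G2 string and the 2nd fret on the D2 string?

G2 at fret 4 → B2 (MIDI 47); D2 at fret 2 → E2 (MIDI 40).
47 − 40 = 7, so the two pitches are 7 semitones apart, with B2 the higher.

7 semitones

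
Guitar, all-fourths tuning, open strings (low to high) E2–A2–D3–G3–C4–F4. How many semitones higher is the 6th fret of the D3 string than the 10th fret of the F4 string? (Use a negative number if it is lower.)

D3 at fret 6 → G#3 (MIDI 56); F4 at fret 10 → D#5 (MIDI 75).
56 − 75 = -19, so the two pitches are 19 semitones apart.

-19 semitones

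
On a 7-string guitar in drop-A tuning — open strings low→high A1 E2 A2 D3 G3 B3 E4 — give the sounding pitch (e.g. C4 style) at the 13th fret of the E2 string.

F3

E2 is MIDI 40. Adding 13 gives 53, which is F3.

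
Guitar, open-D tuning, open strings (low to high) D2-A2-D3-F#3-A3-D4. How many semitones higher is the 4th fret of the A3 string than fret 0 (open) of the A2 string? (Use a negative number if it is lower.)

16 semitones

A3 at fret 4 → C#4 (MIDI 61); A2 at fret 0 → A2 (MIDI 45).
61 − 45 = 16, so the two pitches are 16 semitones apart.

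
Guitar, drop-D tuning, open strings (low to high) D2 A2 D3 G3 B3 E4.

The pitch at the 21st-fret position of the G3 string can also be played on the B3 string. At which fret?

G3 at fret 21 is G3 + 21 semitones = E5.
The open B3 string is 4 semitones above the open G3, so the same pitch on the B3 string lies at fret 21 − 4 = 17.

17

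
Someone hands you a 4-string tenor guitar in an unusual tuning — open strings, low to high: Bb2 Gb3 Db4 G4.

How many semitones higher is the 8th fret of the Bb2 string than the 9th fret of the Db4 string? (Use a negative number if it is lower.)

-16 semitones

Bb2 at fret 8 → Gb3 (MIDI 54); Db4 at fret 9 → Bb4 (MIDI 70).
54 − 70 = -16, so the two pitches are 16 semitones apart.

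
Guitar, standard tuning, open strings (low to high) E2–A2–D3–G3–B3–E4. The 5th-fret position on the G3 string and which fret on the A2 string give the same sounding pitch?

G3 at fret 5 is G3 + 5 semitones = C4.
The open A2 string is 10 semitones below the open G3, so the same pitch on the A2 string lies at fret 5 + 10 = 15.

15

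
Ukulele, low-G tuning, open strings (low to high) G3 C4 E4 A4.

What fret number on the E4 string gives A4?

5

A4 is 5 semitones above the open E4 (E–F–F#–G–G#–A), so it sits at fret 5.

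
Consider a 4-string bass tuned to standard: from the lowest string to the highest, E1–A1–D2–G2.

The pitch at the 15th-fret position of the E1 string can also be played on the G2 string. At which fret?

0

E1 at fret 15 is E1 + 15 semitones = G2.
The open G2 string is 15 semitones above the open E1, so the same pitch on the G2 string lies at fret 15 − 15 = 0.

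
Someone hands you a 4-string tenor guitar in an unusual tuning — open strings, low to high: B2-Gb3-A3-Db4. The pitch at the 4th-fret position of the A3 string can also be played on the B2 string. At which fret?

Fret 4 on A3 is MIDI 57 + 4 = 61 (Db4). On the B2 string (open MIDI 47), that pitch is 61 − 47 = fret 14.

14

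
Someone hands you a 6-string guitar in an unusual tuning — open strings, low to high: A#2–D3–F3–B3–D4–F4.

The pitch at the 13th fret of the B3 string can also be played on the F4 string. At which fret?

7

Fret 13 on B3 is MIDI 59 + 13 = 72 (C5). On the F4 string (open MIDI 65), that pitch is 72 − 65 = fret 7.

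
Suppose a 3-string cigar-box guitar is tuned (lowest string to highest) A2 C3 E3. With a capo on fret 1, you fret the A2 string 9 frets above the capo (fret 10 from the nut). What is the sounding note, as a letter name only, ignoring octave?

The capo raises the open A2 by 1 semitone to A#2; fretting 9 more gives A2 + 1 + 9 = A2 + 10 semitones, landing on G.

G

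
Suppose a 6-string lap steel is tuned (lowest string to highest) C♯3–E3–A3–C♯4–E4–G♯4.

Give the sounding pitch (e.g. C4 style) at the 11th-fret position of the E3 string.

Each fret is one semitone, so E3 + 11 = D♯4.
(Equivalently spelled E♭4.)

D♯4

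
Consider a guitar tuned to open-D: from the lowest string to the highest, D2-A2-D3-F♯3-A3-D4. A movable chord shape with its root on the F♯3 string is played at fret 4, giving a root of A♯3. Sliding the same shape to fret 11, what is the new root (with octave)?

Moving from fret 4 to fret 11 shifts the root by 7 semitones.
A♯3 up 7 semitones is F4.

F4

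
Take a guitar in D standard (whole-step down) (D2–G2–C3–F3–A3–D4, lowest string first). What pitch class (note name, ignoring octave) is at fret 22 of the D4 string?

C

The open D4 string plus 22 semitones: D–D#–E–F–…–A#–B–C.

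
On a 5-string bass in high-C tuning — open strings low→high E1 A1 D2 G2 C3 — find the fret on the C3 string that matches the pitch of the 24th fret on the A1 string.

Fret 24 on A1 is MIDI 33 + 24 = 57 (A3). On the C3 string (open MIDI 48), that pitch is 57 − 48 = fret 9.

9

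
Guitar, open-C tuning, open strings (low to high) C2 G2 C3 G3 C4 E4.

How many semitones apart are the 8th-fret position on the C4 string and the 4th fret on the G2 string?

C4 at fret 8 → G#4 (MIDI 68); G2 at fret 4 → B2 (MIDI 47).
68 − 47 = 21, so the two pitches are 21 semitones apart, with G#4 the higher.

21 semitones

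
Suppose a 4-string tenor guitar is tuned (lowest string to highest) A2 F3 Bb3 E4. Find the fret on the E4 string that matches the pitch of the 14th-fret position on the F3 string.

F3 at fret 14 is F3 + 14 semitones = G4.
The open E4 string is 11 semitones above the open F3, so the same pitch on the E4 string lies at fret 14 − 11 = 3.

3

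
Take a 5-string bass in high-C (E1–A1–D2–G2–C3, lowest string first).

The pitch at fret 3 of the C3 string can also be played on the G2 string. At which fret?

Fret 3 on C3 is MIDI 48 + 3 = 51 (D♯3). On the G2 string (open MIDI 43), that pitch is 51 − 43 = fret 8.

8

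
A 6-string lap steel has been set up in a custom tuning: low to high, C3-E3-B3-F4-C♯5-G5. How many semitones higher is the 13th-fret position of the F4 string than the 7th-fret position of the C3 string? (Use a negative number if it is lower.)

23 semitones

F4 at fret 13 → F♯5 (MIDI 78); C3 at fret 7 → G3 (MIDI 55).
78 − 55 = 23, so the two pitches are 23 semitones apart.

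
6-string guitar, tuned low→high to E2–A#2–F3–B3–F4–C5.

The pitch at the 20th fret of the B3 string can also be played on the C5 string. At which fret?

Fret 20 on B3 is MIDI 59 + 20 = 79 (G5). On the C5 string (open MIDI 72), that pitch is 79 − 72 = fret 7.

7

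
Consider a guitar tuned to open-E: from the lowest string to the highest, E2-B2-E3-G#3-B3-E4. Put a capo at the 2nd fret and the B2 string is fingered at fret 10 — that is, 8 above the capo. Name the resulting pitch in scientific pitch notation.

The capo raises the open B2 by 2 semitones to C#3; fretting 8 more gives B2 + 2 + 8 = B2 + 10 semitones = A3.

A3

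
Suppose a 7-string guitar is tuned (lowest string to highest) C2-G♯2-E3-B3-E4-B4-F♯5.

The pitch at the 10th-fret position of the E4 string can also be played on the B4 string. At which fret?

3

E4 at fret 10 is E4 + 10 semitones = D5.
The open B4 string is 7 semitones above the open E4, so the same pitch on the B4 string lies at fret 10 − 7 = 3.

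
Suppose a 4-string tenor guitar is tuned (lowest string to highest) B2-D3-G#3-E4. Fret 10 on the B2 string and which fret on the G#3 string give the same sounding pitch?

B2 at fret 10 is B2 + 10 semitones = A3.
The open G#3 string is 9 semitones above the open B2, so the same pitch on the G#3 string lies at fret 10 − 9 = 1.

1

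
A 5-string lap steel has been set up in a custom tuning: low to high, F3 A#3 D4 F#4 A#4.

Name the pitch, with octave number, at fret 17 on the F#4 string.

The open F#4 string plus 17 semitones: F#–G–G#–A–…–A–A#–B.
The walk passes from B into C once, so the octave number goes from 4 to 5.

B5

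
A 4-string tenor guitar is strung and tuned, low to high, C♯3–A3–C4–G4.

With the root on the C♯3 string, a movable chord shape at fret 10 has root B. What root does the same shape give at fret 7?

G♯

Moving from fret 10 to fret 7 shifts the root by -3 semitones.
B down 3 semitones is G♯.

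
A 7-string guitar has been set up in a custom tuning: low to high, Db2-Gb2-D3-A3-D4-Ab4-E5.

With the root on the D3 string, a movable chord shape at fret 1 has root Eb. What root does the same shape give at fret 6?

Ab

Moving from fret 1 to fret 6 shifts the root by 5 semitones.
Eb up 5 semitones is Ab.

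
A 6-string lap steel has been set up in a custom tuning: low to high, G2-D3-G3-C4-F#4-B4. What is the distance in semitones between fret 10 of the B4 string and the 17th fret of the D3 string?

B4 at fret 10 → A5 (MIDI 81); D3 at fret 17 → G4 (MIDI 67).
81 − 67 = 14, so the two pitches are 14 semitones apart, with A5 the higher.

14 semitones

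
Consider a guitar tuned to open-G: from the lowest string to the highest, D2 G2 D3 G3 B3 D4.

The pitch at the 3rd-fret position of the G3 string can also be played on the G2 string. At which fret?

Fret 3 on G3 is MIDI 55 + 3 = 58 (A♯3). On the G2 string (open MIDI 43), that pitch is 58 − 43 = fret 15.

15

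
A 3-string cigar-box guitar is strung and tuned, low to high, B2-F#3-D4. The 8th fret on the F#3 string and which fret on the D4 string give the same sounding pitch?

0

Fret 8 on F#3 is MIDI 54 + 8 = 62 (D4). On the D4 string (open MIDI 62), that pitch is 62 − 62 = fret 0.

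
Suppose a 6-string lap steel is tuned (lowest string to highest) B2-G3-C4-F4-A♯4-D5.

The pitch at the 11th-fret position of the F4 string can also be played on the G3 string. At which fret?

21

F4 at fret 11 is F4 + 11 semitones = E5.
The open G3 string is 10 semitones below the open F4, so the same pitch on the G3 string lies at fret 11 + 10 = 21.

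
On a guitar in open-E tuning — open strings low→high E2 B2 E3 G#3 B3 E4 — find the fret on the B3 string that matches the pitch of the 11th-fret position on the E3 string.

E3 at fret 11 is E3 + 11 semitones = D#4.
The open B3 string is 7 semitones above the open E3, so the same pitch on the B3 string lies at fret 11 − 7 = 4.

4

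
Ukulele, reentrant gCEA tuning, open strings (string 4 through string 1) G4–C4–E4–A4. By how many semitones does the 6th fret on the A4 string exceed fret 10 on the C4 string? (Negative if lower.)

A4 at fret 6 → D#5 (MIDI 75); C4 at fret 10 → A#4 (MIDI 70).
75 − 70 = 5, so the two pitches are 5 semitones apart.

5 semitones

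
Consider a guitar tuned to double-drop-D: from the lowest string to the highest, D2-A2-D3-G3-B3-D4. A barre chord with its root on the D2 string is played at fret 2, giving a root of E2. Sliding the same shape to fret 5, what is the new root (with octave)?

G2

Moving from fret 2 to fret 5 shifts the root by 3 semitones.
E2 up 3 semitones is G2.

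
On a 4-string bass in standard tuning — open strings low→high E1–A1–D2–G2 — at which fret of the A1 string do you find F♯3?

F♯3 is 21 semitones above the open A1 (A–A#–B–C–…–E–F–F#), so it sits at fret 21.

21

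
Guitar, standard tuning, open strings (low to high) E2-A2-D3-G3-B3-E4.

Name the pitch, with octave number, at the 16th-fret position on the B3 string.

The open B3 string plus 16 semitones: B–C–C#–D–…–C#–D–D#.
The walk passes from B into C 2 times, so the octave number goes from 3 to 5.
(Equivalently spelled Eb5.)

D#5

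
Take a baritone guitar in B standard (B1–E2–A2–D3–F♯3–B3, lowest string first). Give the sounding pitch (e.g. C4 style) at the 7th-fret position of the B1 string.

Each fret is one semitone, so B1 + 7 = F♯2.
(Equivalently spelled G♭2.)

F♯2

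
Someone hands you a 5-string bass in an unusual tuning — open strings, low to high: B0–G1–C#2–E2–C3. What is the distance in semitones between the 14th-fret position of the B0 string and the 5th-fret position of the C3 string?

B0 at fret 14 → C#2 (MIDI 37); C3 at fret 5 → F3 (MIDI 53).
37 − 53 = -16, so the two pitches are 16 semitones apart, with F3 the higher.

16 semitones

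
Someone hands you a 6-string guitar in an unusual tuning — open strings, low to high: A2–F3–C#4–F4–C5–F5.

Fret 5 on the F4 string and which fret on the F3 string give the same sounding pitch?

17

F4 at fret 5 is F4 + 5 semitones = A#4.
The open F3 string is 12 semitones below the open F4, so the same pitch on the F3 string lies at fret 5 + 12 = 17.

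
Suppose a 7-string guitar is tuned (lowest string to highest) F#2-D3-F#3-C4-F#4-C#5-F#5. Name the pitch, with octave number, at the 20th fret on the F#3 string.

The open F#3 string plus 20 semitones: F#–G–G#–A–…–C–C#–D.
The walk passes from B into C 2 times, so the octave number goes from 3 to 5.

D5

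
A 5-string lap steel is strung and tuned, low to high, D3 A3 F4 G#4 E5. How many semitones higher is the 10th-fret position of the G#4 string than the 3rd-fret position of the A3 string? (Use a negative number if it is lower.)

18 semitones

G#4 at fret 10 → F#5 (MIDI 78); A3 at fret 3 → C4 (MIDI 60).
78 − 60 = 18, so the two pitches are 18 semitones apart.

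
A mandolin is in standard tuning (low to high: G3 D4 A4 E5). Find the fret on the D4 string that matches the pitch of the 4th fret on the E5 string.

Fret 4 on E5 is MIDI 76 + 4 = 80 (G♯5). On the D4 string (open MIDI 62), that pitch is 80 − 62 = fret 18.

18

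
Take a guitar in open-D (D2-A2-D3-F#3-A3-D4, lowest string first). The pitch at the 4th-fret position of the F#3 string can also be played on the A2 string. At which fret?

13

F#3 at fret 4 is F#3 + 4 semitones = A#3.
The open A2 string is 9 semitones below the open F#3, so the same pitch on the A2 string lies at fret 4 + 9 = 13.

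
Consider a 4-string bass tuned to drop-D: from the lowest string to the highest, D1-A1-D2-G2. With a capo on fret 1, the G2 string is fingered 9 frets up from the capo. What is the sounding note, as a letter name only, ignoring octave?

F

The capo raises the open G2 by 1 semitone to G♯2; fretting 9 more gives G2 + 1 + 9 = G2 + 10 semitones, landing on F.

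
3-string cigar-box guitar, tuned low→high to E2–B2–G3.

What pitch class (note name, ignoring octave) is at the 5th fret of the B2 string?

B2 is MIDI 47. Adding 5 gives 52; 52 mod 12 = 4, i.e. E.

E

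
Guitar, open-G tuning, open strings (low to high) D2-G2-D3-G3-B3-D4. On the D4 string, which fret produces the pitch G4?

G4 is 5 semitones above the open D4 (D–D#–E–F–F#–G), so it sits at fret 5.

5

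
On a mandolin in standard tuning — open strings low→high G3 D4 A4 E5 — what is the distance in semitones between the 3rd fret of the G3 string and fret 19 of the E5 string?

G3 at fret 3 → A#3 (MIDI 58); E5 at fret 19 → B6 (MIDI 95).
58 − 95 = -37, so the two pitches are 37 semitones apart, with B6 the higher.

37 semitones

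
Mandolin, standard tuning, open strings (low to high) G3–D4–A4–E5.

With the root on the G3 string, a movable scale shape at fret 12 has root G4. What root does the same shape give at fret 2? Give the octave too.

A3

Moving from fret 12 to fret 2 shifts the root by -10 semitones.
G4 down 10 semitones is A3.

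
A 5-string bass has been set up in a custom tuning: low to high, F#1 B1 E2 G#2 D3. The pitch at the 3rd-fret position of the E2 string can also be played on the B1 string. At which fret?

8

E2 at fret 3 is E2 + 3 semitones = G2.
The open B1 string is 5 semitones below the open E2, so the same pitch on the B1 string lies at fret 3 + 5 = 8.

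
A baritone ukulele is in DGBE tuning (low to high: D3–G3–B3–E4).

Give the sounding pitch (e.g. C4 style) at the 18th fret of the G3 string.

C#5

G3 is MIDI 55. Adding 18 gives 73, which is C#5.
(Equivalently spelled Db5.)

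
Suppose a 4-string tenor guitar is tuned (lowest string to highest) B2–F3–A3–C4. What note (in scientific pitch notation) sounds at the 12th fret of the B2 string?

B2 is MIDI 47. Adding 12 gives 59, which is B3.

B3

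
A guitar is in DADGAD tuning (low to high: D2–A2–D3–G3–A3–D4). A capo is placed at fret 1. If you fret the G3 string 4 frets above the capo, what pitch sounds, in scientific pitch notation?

C4

The capo raises the open G3 by 1 semitone to G♯3; fretting 4 more gives G3 + 1 + 4 = G3 + 5 semitones = C4.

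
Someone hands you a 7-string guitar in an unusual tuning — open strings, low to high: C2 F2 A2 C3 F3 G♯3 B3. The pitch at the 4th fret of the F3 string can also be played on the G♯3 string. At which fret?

F3 at fret 4 is F3 + 4 semitones = A3.
The open G♯3 string is 3 semitones above the open F3, so the same pitch on the G♯3 string lies at fret 4 − 3 = 1.

1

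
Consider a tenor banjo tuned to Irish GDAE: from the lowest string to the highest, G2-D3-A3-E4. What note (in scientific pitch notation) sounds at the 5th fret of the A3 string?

D4

The open A3 string plus 5 semitones: A–A#–B–C–C#–D.
The walk passes from B into C once, so the octave number goes from 3 to 4.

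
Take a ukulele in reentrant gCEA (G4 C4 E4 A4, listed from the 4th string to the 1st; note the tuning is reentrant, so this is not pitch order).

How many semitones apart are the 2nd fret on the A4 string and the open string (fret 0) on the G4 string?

A4 at fret 2 → B4 (MIDI 71); G4 at fret 0 → G4 (MIDI 67).
71 − 67 = 4, so the two pitches are 4 semitones apart, with B4 the higher.

4 semitones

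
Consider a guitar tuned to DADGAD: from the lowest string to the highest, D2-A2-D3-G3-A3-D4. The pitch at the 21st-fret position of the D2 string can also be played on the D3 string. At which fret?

9

D2 at fret 21 is D2 + 21 semitones = B3.
The open D3 string is 12 semitones above the open D2, so the same pitch on the D3 string lies at fret 21 − 12 = 9.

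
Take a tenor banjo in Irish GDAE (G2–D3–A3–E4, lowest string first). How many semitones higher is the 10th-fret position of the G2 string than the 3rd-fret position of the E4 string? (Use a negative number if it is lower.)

G2 at fret 10 → F3 (MIDI 53); E4 at fret 3 → G4 (MIDI 67).
53 − 67 = -14, so the two pitches are 14 semitones apart.

-14 semitones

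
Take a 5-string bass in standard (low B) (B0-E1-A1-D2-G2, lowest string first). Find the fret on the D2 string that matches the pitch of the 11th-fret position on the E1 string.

E1 at fret 11 is E1 + 11 semitones = D♯2.
The open D2 string is 10 semitones above the open E1, so the same pitch on the D2 string lies at fret 11 − 10 = 1.

1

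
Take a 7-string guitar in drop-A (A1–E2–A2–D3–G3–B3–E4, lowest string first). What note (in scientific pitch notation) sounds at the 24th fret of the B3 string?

Each fret is one semitone, so B3 + 24 = B5.

B5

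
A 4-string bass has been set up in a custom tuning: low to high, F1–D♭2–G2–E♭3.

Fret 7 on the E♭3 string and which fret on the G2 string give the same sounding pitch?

E♭3 at fret 7 is E♭3 + 7 semitones = B♭3.
The open G2 string is 8 semitones below the open E♭3, so the same pitch on the G2 string lies at fret 7 + 8 = 15.

15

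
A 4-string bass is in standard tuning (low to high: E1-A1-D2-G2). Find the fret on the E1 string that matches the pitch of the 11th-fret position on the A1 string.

16

A1 at fret 11 is A1 + 11 semitones = G#2.
The open E1 string is 5 semitones below the open A1, so the same pitch on the E1 string lies at fret 11 + 5 = 16.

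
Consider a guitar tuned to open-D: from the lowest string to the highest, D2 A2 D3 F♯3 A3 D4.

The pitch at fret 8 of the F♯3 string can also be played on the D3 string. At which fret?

Fret 8 on F♯3 is MIDI 54 + 8 = 62 (D4). On the D3 string (open MIDI 50), that pitch is 62 − 50 = fret 12.

12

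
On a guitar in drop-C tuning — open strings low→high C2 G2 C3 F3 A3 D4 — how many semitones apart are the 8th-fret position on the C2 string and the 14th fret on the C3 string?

C2 at fret 8 → G#2 (MIDI 44); C3 at fret 14 → D4 (MIDI 62).
44 − 62 = -18, so the two pitches are 18 semitones apart, with D4 the higher.

18 semitones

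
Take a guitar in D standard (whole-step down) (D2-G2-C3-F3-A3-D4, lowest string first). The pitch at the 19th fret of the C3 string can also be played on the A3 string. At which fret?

10

C3 at fret 19 is C3 + 19 semitones = G4.
The open A3 string is 9 semitones above the open C3, so the same pitch on the A3 string lies at fret 19 − 9 = 10.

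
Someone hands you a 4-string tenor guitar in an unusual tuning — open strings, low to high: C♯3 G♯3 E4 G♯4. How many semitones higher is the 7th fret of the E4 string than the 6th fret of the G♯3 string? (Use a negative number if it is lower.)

9 semitones

E4 at fret 7 → B4 (MIDI 71); G♯3 at fret 6 → D4 (MIDI 62).
71 − 62 = 9, so the two pitches are 9 semitones apart.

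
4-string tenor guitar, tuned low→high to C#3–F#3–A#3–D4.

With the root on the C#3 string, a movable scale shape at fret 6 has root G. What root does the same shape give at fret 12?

C#

Moving from fret 6 to fret 12 shifts the root by 6 semitones.
G up 6 semitones is C#.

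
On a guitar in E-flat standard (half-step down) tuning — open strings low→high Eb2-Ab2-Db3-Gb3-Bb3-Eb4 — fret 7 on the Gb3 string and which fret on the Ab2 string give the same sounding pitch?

Fret 7 on Gb3 is MIDI 54 + 7 = 61 (Db4). On the Ab2 string (open MIDI 44), that pitch is 61 − 44 = fret 17.

17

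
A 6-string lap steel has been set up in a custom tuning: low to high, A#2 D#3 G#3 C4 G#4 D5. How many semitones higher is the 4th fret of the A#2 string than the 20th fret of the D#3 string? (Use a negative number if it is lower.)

-21 semitones

A#2 at fret 4 → D3 (MIDI 50); D#3 at fret 20 → B4 (MIDI 71).
50 − 71 = -21, so the two pitches are 21 semitones apart.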